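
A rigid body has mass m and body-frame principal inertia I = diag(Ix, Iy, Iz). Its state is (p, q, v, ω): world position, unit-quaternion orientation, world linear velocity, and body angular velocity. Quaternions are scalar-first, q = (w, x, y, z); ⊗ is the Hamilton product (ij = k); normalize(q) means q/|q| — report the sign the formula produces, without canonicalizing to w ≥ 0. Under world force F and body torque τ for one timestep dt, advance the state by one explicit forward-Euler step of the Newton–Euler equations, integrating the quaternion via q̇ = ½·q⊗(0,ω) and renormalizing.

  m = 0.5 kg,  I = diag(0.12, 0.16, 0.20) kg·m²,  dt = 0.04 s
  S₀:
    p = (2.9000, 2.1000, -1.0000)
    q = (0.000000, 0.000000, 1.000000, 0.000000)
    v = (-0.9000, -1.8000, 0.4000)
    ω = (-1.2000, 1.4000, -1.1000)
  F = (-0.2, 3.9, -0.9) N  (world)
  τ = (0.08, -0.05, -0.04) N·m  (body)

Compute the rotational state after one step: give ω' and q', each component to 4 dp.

(τ − ω×Iω)/I = (1.1800, 0.3475, 0.1360)
ω' = ω + α·dt = (-1.1528, 1.4139, -1.0946)
2q̇ = q⊗(0,ω) = (-1.4000000, -1.1000000, 0.0000000, 1.2000000)
q + ½dt·q⊗(0,ω), renormalized = (-0.0280, -0.0220, 0.9991, 0.0240)

ω' = (-1.1528, 1.4139, -1.0946)
q' = (-0.0280, -0.0220, 0.9991, 0.0240)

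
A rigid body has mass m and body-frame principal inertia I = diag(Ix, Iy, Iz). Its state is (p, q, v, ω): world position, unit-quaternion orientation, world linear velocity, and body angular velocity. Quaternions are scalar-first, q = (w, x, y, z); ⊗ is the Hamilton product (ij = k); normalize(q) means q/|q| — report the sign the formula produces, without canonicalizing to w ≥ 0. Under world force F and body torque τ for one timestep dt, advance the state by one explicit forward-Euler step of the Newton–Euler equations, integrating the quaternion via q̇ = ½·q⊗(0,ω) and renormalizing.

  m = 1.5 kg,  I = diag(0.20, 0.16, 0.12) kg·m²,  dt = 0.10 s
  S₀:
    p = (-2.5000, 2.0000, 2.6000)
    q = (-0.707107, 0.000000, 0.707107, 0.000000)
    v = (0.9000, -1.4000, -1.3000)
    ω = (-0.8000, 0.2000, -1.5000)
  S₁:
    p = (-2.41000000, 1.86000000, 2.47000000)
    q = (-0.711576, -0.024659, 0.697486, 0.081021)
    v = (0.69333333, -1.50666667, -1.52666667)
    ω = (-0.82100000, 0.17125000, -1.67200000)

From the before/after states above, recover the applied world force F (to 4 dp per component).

v₁ − v₀ = (-0.20666667, -0.10666667, -0.22666667)
applied force F = (-3.1000, -1.6000, -3.4000)

F = (-3.1000, -1.6000, -3.4000)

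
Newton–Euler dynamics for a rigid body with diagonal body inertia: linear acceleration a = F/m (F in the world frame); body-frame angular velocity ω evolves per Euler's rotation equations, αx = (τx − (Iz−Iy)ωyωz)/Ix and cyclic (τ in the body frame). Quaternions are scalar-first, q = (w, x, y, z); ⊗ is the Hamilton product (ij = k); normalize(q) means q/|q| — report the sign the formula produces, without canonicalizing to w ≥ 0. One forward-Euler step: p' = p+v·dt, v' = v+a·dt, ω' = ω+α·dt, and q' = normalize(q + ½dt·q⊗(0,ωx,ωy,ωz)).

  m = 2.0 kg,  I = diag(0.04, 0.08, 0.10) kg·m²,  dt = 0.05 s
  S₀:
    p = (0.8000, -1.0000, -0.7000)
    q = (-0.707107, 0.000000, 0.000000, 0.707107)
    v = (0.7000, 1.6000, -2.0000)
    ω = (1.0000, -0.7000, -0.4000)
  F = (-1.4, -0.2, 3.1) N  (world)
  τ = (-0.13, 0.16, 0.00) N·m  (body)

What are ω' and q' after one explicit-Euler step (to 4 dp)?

ω×(Iω) gyroscopic = (0.0056, 0.0240, -0.0280)
(τ − ω×Iω)/I = (-3.3900, 1.7000, 0.2800)
ω' = ω + α·dt = (0.8305, -0.6150, -0.3860)
Hamilton product q⊗(0,ω) = (0.2828428, -0.2121321, 1.2020819, 0.2828428)
updated quaternion q' = (-0.6997, -0.0053, 0.0300, 0.7138)

ω' = (0.8305, -0.6150, -0.3860)
q' = (-0.6997, -0.0053, 0.0300, 0.7138)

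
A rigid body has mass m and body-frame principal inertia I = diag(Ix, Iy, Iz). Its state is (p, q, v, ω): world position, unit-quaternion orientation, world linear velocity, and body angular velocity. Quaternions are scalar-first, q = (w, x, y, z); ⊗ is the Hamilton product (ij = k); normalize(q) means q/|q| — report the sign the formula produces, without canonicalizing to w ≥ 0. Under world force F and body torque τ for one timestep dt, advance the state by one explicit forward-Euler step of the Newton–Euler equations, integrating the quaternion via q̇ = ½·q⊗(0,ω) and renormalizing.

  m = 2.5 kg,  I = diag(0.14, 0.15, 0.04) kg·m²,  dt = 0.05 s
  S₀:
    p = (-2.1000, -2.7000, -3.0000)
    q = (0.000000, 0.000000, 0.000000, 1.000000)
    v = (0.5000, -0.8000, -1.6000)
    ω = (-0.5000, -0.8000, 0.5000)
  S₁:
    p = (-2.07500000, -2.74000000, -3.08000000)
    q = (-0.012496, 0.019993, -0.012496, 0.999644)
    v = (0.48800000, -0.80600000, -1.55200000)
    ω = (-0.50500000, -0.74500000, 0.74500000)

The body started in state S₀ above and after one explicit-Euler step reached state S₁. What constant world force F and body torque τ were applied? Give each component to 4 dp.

ω₁ − ω₀ = (-0.00500000, 0.05500000, 0.24500000)
I·α + gyro = (0.0300, 0.1400, 0.2000)
v₁ − v₀ = (-0.01200000, -0.00600000, 0.04800000)
applied force F = (-0.6000, -0.3000, 2.4000)

F = (-0.6000, -0.3000, 2.4000)
τ = (0.0300, 0.1400, 0.2000)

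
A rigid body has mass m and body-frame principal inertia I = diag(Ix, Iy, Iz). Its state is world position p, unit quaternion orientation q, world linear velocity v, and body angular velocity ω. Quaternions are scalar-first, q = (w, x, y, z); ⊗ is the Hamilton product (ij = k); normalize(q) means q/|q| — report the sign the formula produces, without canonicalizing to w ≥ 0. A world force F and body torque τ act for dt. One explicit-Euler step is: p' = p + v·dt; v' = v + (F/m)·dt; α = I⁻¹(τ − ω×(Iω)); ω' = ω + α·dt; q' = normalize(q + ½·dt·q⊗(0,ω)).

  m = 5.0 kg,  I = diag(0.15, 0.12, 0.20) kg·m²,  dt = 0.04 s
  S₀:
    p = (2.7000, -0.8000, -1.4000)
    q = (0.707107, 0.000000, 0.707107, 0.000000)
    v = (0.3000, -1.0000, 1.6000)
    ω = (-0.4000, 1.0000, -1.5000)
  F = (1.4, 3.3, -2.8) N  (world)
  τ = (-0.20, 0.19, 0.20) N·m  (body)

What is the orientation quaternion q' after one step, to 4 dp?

q' = (0.6925, -0.0269, 0.7208, -0.0155)

q⊗(0,ω) = (-0.7071070, -1.3435033, 0.7071070, -0.7778177)
updated quaternion q' = (0.6925, -0.0269, 0.7208, -0.0155)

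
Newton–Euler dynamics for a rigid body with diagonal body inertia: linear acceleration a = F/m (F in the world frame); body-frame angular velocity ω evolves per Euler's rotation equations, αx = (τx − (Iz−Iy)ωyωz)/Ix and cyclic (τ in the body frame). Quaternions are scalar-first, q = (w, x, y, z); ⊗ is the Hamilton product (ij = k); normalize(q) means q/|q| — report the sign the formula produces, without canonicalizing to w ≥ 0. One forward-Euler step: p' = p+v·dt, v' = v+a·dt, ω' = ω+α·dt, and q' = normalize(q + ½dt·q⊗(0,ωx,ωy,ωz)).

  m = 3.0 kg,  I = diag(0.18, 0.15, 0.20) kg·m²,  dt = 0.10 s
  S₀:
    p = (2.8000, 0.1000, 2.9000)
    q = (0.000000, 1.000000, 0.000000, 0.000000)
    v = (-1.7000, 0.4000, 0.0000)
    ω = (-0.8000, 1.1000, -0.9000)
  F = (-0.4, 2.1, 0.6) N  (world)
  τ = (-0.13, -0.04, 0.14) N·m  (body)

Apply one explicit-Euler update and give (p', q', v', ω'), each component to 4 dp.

p' = (2.6300, 0.1400, 2.9000)
q' = (0.0399, 0.9967, 0.0449, 0.0548)
v' = (-1.7133, 0.4700, 0.0200)
ω' = (-0.8447, 1.0829, -0.8432)

linear accel F/m = (-0.1333, 0.7000, 0.2000)
p' = p + v·dt = (2.6300, 0.1400, 2.9000)
new velocity v' = (-1.7133, 0.4700, 0.0200)
ω×(Iω) gyroscopic = (-0.0495, -0.0144, 0.0264)
(τ − ω×Iω)/I = (-0.4472, -0.1707, 0.5680)
ω' = ω + α·dt = (-0.8447, 1.0829, -0.8432)
q⊗(0,ω) = (0.8000000, 0.0000000, 0.9000000, 1.1000000)
updated quaternion q' = (0.0399, 0.9967, 0.0449, 0.0548)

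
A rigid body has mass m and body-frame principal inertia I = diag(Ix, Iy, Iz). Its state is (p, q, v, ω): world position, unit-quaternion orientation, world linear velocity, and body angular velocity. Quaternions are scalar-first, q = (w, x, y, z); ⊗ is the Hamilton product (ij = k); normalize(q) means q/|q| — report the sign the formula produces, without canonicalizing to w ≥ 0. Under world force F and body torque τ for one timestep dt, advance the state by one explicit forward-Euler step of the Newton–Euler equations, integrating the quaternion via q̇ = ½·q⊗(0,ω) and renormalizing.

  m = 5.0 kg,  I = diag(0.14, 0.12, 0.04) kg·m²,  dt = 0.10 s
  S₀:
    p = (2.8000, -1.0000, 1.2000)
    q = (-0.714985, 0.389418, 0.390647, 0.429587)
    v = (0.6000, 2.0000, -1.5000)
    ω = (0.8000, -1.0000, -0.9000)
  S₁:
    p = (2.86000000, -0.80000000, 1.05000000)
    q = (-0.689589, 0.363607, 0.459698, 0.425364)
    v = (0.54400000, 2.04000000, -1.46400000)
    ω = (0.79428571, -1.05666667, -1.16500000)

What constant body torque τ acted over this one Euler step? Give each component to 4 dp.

rate change Δω = (-0.00571429, -0.05666667, -0.26500000)
gyro term ω₀×Iω₀ = (-0.0720, -0.0720, 0.0160)
τ = I·(Δω/dt) + ω₀×(Iω₀) = (-0.0800, -0.1400, -0.0900)

τ = (-0.0800, -0.1400, -0.0900)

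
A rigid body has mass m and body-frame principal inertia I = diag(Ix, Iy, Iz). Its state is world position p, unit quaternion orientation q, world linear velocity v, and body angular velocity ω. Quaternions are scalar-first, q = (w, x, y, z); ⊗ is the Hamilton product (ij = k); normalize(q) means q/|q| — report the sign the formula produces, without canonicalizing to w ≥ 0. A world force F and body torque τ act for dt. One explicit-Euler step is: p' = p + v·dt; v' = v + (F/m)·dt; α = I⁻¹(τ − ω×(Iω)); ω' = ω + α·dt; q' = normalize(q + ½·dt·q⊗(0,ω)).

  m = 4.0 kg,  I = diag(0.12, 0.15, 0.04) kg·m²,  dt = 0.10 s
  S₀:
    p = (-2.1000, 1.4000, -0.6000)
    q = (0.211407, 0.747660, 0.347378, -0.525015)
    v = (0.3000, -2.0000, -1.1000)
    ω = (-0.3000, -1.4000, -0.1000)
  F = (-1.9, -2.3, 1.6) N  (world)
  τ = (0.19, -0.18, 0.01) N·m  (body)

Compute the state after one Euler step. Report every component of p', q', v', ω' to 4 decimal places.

p' = (-2.0700, 1.2000, -0.7100)
q' = (0.2437, 0.7042, 0.3433, -0.5717)
v' = (0.2525, -2.0575, -1.0600)
ω' = (-0.1288, -1.5216, -0.1065)

angular accel α = (1.7117, -1.2160, -0.0650)
new body rate ω' = (-0.1288, -1.5216, -0.1065)
q⊗(0,ω) = (0.6581257, -0.8331809, -0.0636993, -0.9636513)
q' = normalize(q + ½dt·q⊗(0,ω)) = (0.2437, 0.7042, 0.3433, -0.5717)
new position p' = (-2.0700, 1.2000, -0.7100)
v' = v + a·dt = (0.2525, -2.0575, -1.0600)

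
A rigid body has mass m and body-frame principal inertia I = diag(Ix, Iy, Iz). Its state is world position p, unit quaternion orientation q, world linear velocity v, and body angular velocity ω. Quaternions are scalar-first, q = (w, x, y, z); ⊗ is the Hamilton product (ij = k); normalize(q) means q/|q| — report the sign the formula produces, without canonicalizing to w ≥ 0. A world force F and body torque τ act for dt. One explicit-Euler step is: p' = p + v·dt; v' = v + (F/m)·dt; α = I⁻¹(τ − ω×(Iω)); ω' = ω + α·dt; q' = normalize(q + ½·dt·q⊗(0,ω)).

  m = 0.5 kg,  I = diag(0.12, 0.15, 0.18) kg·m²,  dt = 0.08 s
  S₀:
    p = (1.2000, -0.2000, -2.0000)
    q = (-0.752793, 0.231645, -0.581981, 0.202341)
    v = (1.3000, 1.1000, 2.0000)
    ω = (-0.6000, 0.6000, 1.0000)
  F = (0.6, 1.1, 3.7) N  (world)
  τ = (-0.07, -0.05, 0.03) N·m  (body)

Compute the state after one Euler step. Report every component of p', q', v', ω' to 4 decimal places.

p' = (1.3040, -0.1120, -1.8400)
q' = (-0.7403, 0.2213, -0.6133, 0.1636)
v' = (1.3960, 1.2760, 2.5920)
ω' = (-0.6587, 0.5541, 1.0181)

ω×(Iω) gyroscopic = (0.0180, 0.0360, -0.0108)
(τ − ω×Iω)/I = (-0.7333, -0.5733, 0.2267)
ω + α·dt = (-0.6587, 0.5541, 1.0181)
Hamilton product q⊗(0,ω) = (0.2858346, -0.2517098, -0.8047254, -0.9629946)
q + ½dt·q⊗(0,ω), renormalized = (-0.7403, 0.2213, -0.6133, 0.1636)
a = (1.2000, 2.2000, 7.4000)
p + v·dt = (1.3040, -0.1120, -1.8400)
new velocity v' = (1.3960, 1.2760, 2.5920)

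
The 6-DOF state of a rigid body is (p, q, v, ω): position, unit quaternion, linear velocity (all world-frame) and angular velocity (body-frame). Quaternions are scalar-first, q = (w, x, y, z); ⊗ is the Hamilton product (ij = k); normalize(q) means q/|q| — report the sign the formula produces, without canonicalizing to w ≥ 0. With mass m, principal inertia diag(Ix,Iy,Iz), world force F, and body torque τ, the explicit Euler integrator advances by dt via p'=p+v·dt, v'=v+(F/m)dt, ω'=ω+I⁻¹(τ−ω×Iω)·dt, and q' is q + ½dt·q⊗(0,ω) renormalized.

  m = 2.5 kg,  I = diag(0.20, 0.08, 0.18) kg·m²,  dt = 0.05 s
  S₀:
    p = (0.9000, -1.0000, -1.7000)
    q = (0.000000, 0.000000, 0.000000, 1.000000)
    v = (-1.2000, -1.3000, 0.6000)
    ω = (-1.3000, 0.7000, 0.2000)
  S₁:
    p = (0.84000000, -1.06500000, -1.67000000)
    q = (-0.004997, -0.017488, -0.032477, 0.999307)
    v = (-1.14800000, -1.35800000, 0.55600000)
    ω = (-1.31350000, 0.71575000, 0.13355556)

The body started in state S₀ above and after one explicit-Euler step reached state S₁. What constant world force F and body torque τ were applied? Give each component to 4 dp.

v₁ − v₀ = (0.05200000, -0.05800000, -0.04400000)
F = m·Δv/dt = (2.6000, -2.9000, -2.2000)
ω₁ − ω₀ = (-0.01350000, 0.01575000, -0.06644444)
precession coupling = (0.0140, -0.0052, 0.1092)
τ = I·(Δω/dt) + ω₀×(Iω₀) = (-0.0400, 0.0200, -0.1300)

F = (2.6000, -2.9000, -2.2000)
τ = (-0.0400, 0.0200, -0.1300)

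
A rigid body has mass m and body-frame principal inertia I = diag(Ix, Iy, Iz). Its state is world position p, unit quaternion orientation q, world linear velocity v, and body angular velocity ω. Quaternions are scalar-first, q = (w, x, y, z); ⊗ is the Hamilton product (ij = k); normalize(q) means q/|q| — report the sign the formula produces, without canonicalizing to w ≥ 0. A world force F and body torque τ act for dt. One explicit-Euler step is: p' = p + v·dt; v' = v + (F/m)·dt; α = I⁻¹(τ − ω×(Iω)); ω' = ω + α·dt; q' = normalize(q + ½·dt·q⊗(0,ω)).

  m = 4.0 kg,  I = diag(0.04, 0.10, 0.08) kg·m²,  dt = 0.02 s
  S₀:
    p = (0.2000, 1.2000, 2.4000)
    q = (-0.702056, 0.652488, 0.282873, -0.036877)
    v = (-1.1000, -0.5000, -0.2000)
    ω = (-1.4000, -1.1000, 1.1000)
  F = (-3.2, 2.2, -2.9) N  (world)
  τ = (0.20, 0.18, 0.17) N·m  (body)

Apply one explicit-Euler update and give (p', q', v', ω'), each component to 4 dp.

p' = (0.1780, 1.1900, 2.3960)
q' = (-0.6893, 0.6649, 0.2839, -0.0478)
v' = (-1.1160, -0.4890, -0.2145)
ω' = (-1.3121, -1.0763, 1.1194)

ω×(Iω) gyroscopic = (0.0242, 0.0616, 0.0924)
α = I⁻¹(τ − ω×Iω) = (4.3950, 1.1840, 0.9700)
ω + α·dt = (-1.3121, -1.0763, 1.1194)
2q̇ = q⊗(0,ω) = (1.2652082, 1.2534740, 0.1061526, -1.0939762)
updated quaternion q' = (-0.6893, 0.6649, 0.2839, -0.0478)
a = (-0.8000, 0.5500, -0.7250)
new position p' = (0.1780, 1.1900, 2.3960)
new velocity v' = (-1.1160, -0.4890, -0.2145)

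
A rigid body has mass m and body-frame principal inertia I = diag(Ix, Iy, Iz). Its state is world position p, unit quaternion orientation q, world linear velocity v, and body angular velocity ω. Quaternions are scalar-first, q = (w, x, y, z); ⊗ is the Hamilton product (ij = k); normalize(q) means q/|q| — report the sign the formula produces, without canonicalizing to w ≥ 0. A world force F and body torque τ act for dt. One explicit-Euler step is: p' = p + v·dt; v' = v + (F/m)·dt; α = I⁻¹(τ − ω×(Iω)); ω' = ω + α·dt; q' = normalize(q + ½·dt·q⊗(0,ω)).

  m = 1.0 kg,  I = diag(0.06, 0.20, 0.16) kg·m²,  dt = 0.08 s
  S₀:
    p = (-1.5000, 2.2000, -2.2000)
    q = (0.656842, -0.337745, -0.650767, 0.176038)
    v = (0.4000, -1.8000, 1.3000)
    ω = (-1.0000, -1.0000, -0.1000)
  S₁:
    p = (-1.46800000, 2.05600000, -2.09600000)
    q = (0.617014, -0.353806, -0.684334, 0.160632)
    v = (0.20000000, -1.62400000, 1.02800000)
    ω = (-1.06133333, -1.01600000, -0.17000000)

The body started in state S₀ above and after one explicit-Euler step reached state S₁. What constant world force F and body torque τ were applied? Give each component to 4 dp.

F = (-2.5000, 2.2000, -3.4000)
τ = (-0.0500, -0.0500, 0.0000)

v₁ − v₀ = (-0.20000000, 0.17600000, -0.27200000)
m·(v₁−v₀)/dt = (-2.5000, 2.2000, -3.4000)
Δω = ω₁−ω₀ = (-0.06133333, -0.01600000, -0.07000000)
I·α + gyro = (-0.0500, -0.0500, 0.0000)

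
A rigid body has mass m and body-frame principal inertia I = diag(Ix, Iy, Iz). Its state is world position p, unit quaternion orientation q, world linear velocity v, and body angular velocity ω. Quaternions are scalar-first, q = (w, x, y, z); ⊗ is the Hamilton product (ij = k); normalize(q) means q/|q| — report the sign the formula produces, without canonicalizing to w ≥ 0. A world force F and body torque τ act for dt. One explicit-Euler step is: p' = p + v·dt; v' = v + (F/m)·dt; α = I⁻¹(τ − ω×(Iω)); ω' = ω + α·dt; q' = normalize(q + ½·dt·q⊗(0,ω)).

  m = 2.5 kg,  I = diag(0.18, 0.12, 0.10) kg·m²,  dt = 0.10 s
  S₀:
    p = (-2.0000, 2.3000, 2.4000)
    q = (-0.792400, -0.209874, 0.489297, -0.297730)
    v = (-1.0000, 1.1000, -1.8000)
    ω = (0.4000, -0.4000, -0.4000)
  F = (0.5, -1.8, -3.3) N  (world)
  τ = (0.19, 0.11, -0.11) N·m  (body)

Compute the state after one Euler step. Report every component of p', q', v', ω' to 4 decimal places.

p' = (-2.1000, 2.4100, 2.2200)
q' = (-0.7839, -0.2413, 0.4947, -0.2873)
v' = (-0.9800, 1.0280, -1.9320)
ω' = (0.5073, -0.2977, -0.5196)

new position p' = (-2.1000, 2.4100, 2.2200)
new velocity v' = (-0.9800, 1.0280, -1.9320)
angular accel α = (1.0733, 1.0233, -1.1960)
new body rate ω' = (0.5073, -0.2977, -0.5196)
Hamilton product q⊗(0,ω) = (0.1605764, -0.6317708, 0.1139184, 0.2051908)
q' = normalize(q + ½dt·q⊗(0,ω)) = (-0.7839, -0.2413, 0.4947, -0.2873)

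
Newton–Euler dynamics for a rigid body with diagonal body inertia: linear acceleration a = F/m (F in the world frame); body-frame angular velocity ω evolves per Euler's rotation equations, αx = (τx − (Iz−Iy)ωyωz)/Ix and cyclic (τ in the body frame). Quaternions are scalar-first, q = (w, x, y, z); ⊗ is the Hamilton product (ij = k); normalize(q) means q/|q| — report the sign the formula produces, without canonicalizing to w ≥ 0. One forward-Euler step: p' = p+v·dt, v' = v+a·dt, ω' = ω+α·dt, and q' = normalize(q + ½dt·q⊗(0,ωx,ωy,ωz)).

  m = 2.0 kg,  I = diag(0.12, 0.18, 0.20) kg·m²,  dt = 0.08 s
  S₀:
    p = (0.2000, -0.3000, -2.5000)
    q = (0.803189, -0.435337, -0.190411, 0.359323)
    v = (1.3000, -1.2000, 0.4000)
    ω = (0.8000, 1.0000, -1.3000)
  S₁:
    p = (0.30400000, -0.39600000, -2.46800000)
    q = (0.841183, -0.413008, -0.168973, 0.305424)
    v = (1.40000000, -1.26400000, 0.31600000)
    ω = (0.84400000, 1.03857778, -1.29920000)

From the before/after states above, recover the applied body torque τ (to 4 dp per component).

τ = (0.0400, 0.1700, 0.0500)

ω₁ − ω₀ = (0.04400000, 0.03857778, 0.00080000)
applied torque τ = (0.0400, 0.1700, 0.0500)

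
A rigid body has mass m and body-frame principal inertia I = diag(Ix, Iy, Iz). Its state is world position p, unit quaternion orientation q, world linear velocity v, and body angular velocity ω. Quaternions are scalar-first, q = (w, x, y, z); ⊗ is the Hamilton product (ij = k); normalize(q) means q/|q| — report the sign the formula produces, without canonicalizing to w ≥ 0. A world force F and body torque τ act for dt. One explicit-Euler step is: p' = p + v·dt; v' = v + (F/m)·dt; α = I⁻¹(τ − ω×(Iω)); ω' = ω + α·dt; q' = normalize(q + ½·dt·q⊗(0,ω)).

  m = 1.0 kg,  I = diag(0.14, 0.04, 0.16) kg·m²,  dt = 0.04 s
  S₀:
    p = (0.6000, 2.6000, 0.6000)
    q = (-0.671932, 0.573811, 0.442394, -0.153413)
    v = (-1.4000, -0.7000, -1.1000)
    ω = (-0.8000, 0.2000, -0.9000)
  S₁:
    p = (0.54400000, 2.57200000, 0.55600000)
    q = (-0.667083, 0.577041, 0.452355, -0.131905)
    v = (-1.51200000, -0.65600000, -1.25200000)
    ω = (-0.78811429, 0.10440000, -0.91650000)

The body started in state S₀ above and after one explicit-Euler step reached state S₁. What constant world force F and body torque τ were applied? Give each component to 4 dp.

F = (-2.8000, 1.1000, -3.8000)
τ = (0.0200, -0.1100, -0.0500)

ω₁ − ω₀ = (0.01188571, -0.09560000, -0.01650000)
gyro term ω₀×Iω₀ = (-0.0216, -0.0144, 0.0160)
τ = I·(Δω/dt) + ω₀×(Iω₀) = (0.0200, -0.1100, -0.0500)
velocity change Δv = (-0.11200000, 0.04400000, -0.15200000)
applied force F = (-2.8000, 1.1000, -3.8000)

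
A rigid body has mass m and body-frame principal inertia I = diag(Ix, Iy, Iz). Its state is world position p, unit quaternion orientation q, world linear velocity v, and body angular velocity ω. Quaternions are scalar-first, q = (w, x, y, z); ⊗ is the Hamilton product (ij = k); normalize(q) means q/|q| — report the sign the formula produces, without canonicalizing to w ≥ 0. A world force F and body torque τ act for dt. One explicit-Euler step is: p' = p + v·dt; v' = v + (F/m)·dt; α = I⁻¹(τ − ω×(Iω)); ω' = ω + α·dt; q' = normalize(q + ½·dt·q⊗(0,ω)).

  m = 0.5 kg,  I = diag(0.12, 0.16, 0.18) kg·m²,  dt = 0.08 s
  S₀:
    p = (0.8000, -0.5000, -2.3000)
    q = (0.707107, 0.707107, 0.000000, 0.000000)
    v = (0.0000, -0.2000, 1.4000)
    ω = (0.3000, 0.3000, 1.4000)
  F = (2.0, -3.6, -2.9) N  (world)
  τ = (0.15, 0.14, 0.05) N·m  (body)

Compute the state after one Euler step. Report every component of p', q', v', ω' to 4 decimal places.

p' = (0.8000, -0.5160, -2.1880)
q' = (0.6974, 0.7144, -0.0311, 0.0480)
v' = (0.3200, -0.7760, 0.9360)
ω' = (0.3944, 0.3826, 1.4206)

new position p' = (0.8000, -0.5160, -2.1880)
new velocity v' = (0.3200, -0.7760, 0.9360)
ω×(Iω) gyroscopic = (0.0084, -0.0252, 0.0036)
angular accel α = (1.1800, 1.0325, 0.2578)
ω' = ω + α·dt = (0.3944, 0.3826, 1.4206)
Hamilton product q⊗(0,ω) = (-0.2121321, 0.2121321, -0.7778177, 1.2020819)
q + ½dt·q⊗(0,ω), renormalized = (0.6974, 0.7144, -0.0311, 0.0480)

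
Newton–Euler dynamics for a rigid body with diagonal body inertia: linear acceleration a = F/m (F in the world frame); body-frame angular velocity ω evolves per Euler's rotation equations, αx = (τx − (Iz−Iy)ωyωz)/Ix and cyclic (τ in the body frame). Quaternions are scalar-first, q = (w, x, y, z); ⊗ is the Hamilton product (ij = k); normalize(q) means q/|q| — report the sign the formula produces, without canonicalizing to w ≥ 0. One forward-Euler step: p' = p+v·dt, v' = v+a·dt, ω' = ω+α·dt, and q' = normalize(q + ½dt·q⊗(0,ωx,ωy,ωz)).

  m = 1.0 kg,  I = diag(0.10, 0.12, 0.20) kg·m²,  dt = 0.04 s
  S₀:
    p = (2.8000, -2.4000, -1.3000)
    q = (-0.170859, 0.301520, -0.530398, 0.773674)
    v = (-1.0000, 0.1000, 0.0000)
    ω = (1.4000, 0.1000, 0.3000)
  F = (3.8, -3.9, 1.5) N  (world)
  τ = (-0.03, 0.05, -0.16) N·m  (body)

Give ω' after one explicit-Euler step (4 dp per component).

angular accel α = (-0.3240, 0.7667, -0.8140)
new body rate ω' = (1.3870, 0.1307, 0.2674)

ω' = (1.3870, 0.1307, 0.2674)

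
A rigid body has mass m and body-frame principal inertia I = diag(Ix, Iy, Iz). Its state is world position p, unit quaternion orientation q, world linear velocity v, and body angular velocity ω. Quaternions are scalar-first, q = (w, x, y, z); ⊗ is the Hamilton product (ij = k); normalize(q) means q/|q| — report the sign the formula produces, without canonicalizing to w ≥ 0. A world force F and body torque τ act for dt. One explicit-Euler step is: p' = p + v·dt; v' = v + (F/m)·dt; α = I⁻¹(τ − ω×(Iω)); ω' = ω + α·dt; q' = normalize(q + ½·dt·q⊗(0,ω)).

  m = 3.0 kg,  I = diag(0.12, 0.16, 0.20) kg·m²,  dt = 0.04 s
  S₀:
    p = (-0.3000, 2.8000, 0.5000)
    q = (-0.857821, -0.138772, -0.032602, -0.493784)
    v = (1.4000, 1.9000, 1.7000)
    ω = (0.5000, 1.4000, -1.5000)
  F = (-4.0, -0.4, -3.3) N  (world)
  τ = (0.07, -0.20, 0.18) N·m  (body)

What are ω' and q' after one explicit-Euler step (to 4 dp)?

ω' = (0.5513, 1.3350, -1.4696)
q' = (-0.8696, -0.1324, -0.0657, -0.4712)

ω×(Iω) gyroscopic = (-0.0840, 0.0600, 0.0280)
angular accel α = (1.2833, -1.6250, 0.7600)
ω + α·dt = (0.5513, 1.3350, -1.4696)
Hamilton product q⊗(0,ω) = (-0.6256472, 0.3112901, -1.6559994, 1.1087517)
updated quaternion q' = (-0.8696, -0.1324, -0.0657, -0.4712)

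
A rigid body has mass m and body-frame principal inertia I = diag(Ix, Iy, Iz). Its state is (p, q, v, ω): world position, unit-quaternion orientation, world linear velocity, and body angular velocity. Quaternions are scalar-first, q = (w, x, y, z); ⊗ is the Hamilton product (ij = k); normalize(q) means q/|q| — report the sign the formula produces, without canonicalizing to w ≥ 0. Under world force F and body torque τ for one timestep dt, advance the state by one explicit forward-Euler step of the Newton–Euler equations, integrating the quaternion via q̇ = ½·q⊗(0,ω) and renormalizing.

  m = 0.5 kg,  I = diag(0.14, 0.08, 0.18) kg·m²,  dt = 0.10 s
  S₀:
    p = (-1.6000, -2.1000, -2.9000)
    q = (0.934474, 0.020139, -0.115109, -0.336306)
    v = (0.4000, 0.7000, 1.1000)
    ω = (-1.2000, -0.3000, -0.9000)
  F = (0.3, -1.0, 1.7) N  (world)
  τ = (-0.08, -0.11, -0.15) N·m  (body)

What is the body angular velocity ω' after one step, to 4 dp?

ω' = (-1.2764, -0.3835, -0.9713)

gyro term ω×Iω = (0.0270, -0.0432, -0.0216)
(τ − ω×Iω)/I = (-0.7643, -0.8350, -0.7133)
new body rate ω' = (-1.2764, -0.3835, -0.9713)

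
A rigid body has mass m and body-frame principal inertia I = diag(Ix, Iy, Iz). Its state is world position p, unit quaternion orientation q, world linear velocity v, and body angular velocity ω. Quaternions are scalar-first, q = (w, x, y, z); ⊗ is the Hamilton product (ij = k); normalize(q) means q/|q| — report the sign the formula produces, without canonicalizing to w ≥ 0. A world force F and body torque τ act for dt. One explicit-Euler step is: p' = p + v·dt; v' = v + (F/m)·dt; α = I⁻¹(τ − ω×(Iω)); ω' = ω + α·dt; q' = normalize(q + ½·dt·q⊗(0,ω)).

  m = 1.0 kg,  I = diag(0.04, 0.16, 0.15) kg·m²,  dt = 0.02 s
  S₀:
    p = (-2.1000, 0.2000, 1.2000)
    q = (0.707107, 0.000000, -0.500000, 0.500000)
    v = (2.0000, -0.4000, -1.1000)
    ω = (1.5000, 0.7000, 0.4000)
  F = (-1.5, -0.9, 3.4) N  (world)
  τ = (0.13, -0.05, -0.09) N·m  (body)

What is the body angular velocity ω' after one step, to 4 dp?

ω×(Iω) gyroscopic = (-0.0028, -0.0660, 0.1260)
α = I⁻¹(τ − ω×Iω) = (3.3200, 0.1000, -1.4400)
ω + α·dt = (1.5664, 0.7020, 0.3712)

ω' = (1.5664, 0.7020, 0.3712)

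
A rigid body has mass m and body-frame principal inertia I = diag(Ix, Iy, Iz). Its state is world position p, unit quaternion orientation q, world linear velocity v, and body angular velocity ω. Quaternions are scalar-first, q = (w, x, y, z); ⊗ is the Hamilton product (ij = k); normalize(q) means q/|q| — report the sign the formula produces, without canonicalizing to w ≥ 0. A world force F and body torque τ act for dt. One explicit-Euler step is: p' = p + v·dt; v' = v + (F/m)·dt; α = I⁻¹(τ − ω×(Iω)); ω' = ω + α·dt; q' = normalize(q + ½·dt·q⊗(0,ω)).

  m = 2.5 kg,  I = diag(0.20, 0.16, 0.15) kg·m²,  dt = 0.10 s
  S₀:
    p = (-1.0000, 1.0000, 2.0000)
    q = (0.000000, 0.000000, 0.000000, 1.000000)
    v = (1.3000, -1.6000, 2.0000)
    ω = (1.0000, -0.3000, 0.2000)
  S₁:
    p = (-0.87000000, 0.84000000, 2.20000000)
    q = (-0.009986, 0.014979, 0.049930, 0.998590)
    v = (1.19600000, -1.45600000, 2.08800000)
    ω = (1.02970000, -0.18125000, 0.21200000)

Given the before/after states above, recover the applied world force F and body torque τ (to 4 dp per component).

F = (-2.6000, 3.6000, 2.2000)
τ = (0.0600, 0.2000, 0.0300)

velocity change Δv = (-0.10400000, 0.14400000, 0.08800000)
F = m·Δv/dt = (-2.6000, 3.6000, 2.2000)
ω₁ − ω₀ = (0.02970000, 0.11875000, 0.01200000)
ω₀×(Iω₀) = (0.0006, 0.0100, 0.0120)
applied torque τ = (0.0600, 0.2000, 0.0300)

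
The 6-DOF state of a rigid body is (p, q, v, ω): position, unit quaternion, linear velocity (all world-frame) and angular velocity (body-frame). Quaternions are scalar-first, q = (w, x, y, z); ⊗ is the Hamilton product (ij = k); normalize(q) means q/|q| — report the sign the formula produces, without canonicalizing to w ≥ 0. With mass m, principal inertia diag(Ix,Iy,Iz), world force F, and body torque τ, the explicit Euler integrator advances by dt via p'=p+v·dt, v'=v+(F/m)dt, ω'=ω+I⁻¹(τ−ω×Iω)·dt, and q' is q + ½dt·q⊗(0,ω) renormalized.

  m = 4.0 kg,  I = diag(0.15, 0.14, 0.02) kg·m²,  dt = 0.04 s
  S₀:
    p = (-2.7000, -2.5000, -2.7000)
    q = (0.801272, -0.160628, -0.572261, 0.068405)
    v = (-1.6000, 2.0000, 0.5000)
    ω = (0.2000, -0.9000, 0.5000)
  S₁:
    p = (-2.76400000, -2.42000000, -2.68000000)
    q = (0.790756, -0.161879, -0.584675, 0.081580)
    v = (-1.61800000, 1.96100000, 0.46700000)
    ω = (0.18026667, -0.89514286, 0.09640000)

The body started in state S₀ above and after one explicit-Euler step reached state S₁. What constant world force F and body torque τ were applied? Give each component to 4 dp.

F = (-1.8000, -3.9000, -3.3000)
τ = (-0.0200, 0.0300, -0.2000)

v₁ − v₀ = (-0.01800000, -0.03900000, -0.03300000)
m·(v₁−v₀)/dt = (-1.8000, -3.9000, -3.3000)
ω₁ − ω₀ = (-0.01973333, 0.00485714, -0.40360000)
gyro term ω₀×Iω₀ = (0.0540, 0.0130, 0.0018)
applied torque τ = (-0.0200, 0.0300, -0.2000)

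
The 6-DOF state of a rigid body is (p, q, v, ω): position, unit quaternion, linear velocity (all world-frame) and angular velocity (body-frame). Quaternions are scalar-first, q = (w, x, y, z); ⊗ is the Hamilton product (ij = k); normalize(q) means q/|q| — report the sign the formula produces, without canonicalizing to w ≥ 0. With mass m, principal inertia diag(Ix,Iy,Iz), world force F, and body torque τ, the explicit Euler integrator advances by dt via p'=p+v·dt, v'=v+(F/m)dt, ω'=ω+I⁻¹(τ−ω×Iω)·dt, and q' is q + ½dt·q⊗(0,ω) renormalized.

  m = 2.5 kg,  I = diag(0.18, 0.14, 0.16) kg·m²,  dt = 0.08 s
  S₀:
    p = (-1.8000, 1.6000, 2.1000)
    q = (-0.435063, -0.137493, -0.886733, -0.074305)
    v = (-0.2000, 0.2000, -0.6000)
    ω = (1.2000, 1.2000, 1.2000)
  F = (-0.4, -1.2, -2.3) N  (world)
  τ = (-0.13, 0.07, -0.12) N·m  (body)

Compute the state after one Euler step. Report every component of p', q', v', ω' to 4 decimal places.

p' = (-1.8160, 1.6160, 2.0520)
q' = (-0.3810, -0.1967, -0.9015, -0.0590)
v' = (-0.2128, 0.1616, -0.6736)
ω' = (1.1294, 1.2235, 1.1688)

p + v·dt = (-1.8160, 1.6160, 2.0520)
v + (F/m)dt = (-0.2128, 0.1616, -0.6736)
angular accel α = (-0.8822, 0.2943, -0.3900)
new body rate ω' = (1.1294, 1.2235, 1.1688)
Hamilton product q⊗(0,ω) = (1.3182372, -1.4969892, -0.4462500, 0.3770124)
q + ½dt·q⊗(0,ω), renormalized = (-0.3810, -0.1967, -0.9015, -0.0590)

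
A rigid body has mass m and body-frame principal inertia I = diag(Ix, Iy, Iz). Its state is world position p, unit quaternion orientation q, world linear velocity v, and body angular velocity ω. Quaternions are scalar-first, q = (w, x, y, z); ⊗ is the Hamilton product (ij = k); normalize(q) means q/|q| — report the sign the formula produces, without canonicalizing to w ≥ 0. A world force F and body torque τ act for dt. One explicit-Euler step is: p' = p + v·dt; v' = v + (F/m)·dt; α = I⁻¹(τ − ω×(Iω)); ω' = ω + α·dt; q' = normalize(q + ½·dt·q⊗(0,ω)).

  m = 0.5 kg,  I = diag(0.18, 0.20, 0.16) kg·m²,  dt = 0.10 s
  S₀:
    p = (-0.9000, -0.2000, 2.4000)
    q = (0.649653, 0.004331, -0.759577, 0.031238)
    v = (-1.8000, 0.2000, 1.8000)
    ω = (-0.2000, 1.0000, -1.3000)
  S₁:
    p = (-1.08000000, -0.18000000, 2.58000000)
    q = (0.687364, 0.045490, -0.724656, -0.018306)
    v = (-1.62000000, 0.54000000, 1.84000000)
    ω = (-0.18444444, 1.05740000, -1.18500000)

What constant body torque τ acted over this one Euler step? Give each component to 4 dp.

τ = (0.0800, 0.1200, 0.1800)

rate change Δω = (0.01555556, 0.05740000, 0.11500000)
precession coupling = (0.0520, 0.0052, -0.0040)
applied torque τ = (0.0800, 0.1200, 0.1800)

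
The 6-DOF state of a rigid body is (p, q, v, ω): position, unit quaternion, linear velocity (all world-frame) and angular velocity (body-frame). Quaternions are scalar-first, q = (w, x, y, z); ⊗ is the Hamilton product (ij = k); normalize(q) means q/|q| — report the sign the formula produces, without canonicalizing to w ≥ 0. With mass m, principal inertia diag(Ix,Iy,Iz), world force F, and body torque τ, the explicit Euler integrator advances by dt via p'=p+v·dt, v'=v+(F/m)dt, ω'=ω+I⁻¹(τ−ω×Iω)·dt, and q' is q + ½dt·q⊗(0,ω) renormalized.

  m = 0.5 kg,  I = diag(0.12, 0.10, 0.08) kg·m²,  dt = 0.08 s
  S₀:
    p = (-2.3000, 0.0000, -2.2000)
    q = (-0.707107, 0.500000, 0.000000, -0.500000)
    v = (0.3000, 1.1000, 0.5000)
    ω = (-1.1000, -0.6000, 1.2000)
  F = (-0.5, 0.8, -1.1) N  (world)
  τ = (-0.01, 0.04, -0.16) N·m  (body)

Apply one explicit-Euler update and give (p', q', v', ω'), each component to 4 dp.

p' = (-2.2760, 0.0880, -2.1600)
q' = (-0.6595, 0.5179, 0.0149, -0.5446)
v' = (0.2200, 1.2280, 0.3240)
ω' = (-1.1163, -0.5258, 1.0532)

a = (-1.0000, 1.6000, -2.2000)
p' = p + v·dt = (-2.2760, 0.0880, -2.1600)
v + (F/m)dt = (0.2200, 1.2280, 0.3240)
angular accel α = (-0.2033, 0.9280, -1.8350)
ω' = ω + α·dt = (-1.1163, -0.5258, 1.0532)
Hamilton product q⊗(0,ω) = (1.1500000, 0.4778177, 0.3742642, -1.1485284)
q + ½dt·q⊗(0,ω), renormalized = (-0.6595, 0.5179, 0.0149, -0.5446)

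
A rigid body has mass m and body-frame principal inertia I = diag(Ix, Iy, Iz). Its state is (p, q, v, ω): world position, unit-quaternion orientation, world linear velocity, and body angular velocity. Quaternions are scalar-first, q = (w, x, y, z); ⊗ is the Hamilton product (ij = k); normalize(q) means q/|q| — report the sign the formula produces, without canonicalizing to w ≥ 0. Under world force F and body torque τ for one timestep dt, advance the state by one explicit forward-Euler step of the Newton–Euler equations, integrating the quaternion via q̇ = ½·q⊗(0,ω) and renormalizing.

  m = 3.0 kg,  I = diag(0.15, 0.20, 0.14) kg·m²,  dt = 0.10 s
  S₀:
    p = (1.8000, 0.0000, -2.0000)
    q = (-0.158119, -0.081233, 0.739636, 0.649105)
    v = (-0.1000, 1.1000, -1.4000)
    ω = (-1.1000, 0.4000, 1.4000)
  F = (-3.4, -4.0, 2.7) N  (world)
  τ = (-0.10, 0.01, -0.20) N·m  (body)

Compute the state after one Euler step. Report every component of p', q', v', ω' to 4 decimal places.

p' = (1.7900, 0.1100, -2.1400)
q' = (-0.2219, -0.0336, 0.7035, 0.6743)
v' = (-0.2133, 0.9667, -1.3100)
ω' = (-1.1443, 0.4127, 1.2729)

a = F/m = (-1.1333, -1.3333, 0.9000)
p' = p + v·dt = (1.7900, 0.1100, -2.1400)
new velocity v' = (-0.2133, 0.9667, -1.3100)
precession coupling ω×(Iω) = (-0.0336, -0.0154, -0.0220)
(τ − ω×Iω)/I = (-0.4427, 0.1270, -1.2714)
ω + α·dt = (-1.1443, 0.4127, 1.2729)
2q̇ = q⊗(0,ω) = (-1.2939577, 0.9497793, -0.6635369, 0.5597398)
q + ½dt·q⊗(0,ω), renormalized = (-0.2219, -0.0336, 0.7035, 0.6743)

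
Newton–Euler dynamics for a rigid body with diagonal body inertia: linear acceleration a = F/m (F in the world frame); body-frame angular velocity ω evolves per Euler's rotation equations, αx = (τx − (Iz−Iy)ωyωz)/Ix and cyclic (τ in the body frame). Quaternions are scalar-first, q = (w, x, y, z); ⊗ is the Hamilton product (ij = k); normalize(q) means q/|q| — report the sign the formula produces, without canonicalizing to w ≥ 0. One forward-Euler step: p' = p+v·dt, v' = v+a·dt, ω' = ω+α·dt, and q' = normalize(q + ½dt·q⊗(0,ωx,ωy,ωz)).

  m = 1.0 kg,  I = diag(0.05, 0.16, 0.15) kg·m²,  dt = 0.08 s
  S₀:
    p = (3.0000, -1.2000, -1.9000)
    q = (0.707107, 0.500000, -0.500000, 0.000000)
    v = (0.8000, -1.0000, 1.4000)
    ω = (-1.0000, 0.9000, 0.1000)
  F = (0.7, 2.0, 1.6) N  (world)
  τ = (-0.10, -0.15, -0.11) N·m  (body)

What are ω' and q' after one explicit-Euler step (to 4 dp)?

ω' = (-1.1586, 0.8200, 0.0941)
q' = (0.7440, 0.4690, -0.4759, 0.0008)

angular accel α = (-1.9820, -1.0000, -0.0733)
ω + α·dt = (-1.1586, 0.8200, 0.0941)
2q̇ = q⊗(0,ω) = (0.9500000, -0.7571070, 0.5863963, 0.0207107)
q + ½dt·q⊗(0,ω), renormalized = (0.7440, 0.4690, -0.4759, 0.0008)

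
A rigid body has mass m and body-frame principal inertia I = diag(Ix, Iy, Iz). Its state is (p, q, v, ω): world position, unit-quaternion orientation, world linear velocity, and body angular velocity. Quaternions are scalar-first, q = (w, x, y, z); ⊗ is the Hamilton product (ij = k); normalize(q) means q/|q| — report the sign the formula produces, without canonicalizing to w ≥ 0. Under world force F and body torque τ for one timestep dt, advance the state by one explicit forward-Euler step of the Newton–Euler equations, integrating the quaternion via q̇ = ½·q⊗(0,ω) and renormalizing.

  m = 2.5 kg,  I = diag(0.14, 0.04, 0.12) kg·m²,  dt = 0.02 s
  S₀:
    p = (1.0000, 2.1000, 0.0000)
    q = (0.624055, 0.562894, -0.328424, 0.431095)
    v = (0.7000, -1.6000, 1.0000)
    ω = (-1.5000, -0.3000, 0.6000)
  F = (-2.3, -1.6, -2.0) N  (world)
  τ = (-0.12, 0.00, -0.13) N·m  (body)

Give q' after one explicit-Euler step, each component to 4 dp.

q⊗(0,ω) = (0.4871568, -1.0038084, -1.1715954, -0.2870712)
q' = normalize(q + ½dt·q⊗(0,ω)) = (0.6288, 0.5528, -0.3401, 0.4282)

q' = (0.6288, 0.5528, -0.3401, 0.4282)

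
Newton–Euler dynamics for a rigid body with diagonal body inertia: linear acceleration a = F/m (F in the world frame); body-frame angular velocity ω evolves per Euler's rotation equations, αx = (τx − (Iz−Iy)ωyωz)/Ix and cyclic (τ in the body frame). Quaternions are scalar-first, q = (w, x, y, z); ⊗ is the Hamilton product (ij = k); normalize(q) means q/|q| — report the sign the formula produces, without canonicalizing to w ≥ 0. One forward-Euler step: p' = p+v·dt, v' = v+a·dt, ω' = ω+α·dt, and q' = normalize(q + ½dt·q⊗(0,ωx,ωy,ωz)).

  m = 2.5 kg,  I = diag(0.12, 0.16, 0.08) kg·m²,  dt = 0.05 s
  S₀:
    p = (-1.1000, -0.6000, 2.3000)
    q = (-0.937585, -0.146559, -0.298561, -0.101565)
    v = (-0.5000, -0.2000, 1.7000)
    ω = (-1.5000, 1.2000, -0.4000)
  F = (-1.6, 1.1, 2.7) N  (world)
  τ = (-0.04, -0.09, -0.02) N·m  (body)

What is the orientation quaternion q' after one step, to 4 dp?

q' = (-0.9340, -0.1052, -0.3240, -0.1077)

2q̇ = q⊗(0,ω) = (0.0978087, 1.6476799, -1.0313781, -0.2486783)
q + ½dt·q⊗(0,ω), renormalized = (-0.9340, -0.1052, -0.3240, -0.1077)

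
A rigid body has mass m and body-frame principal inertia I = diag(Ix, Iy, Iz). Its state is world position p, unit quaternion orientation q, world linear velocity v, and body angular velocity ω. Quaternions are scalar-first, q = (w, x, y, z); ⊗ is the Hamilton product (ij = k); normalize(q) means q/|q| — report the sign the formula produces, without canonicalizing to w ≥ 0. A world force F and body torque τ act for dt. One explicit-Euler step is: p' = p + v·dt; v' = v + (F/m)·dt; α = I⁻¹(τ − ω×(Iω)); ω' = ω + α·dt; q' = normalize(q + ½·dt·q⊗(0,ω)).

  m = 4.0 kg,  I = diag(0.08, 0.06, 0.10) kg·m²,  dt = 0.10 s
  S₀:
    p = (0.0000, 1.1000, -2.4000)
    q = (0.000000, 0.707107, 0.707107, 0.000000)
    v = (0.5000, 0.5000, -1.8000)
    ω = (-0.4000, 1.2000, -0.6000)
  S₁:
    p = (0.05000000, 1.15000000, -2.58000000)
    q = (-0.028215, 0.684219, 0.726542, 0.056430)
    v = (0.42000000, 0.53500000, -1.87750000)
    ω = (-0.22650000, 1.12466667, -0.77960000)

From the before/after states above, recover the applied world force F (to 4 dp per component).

F = (-3.2000, 1.4000, -3.1000)

velocity change Δv = (-0.08000000, 0.03500000, -0.07750000)
applied force F = (-3.2000, 1.4000, -3.1000)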